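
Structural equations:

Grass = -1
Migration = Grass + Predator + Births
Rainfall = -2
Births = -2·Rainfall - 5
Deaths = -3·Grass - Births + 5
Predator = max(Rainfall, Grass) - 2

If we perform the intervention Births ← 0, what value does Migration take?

Under do(Births=0), the mechanism Births = -2·Rainfall - 5 is discarded; Births is fixed at 0.
Predator = max(Rainfall, Grass) - 2  [with Rainfall=-2, Grass=-1]  = -3
Migration = Grass + Predator + Births  [with Grass=-1, Predator=-3, Births=0]  = -4

-4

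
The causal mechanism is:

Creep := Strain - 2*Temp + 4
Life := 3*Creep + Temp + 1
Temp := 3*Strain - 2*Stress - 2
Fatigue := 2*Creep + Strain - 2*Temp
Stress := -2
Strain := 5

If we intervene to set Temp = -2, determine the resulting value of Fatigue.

35

do(Temp=-2) replaces the equation Temp := 3*Strain - 2*Stress - 2 with the constant Temp = -2.
Creep = Strain - 2*Temp + 4  [with Strain=5, Temp=-2]  = 13
Fatigue = 2*Creep + Strain - 2*Temp  [with Creep=13, Strain=5, Temp=-2]  = 35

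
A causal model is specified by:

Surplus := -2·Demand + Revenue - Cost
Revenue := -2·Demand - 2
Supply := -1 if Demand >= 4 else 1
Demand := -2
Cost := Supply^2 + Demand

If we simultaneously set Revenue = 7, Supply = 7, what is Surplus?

The joint intervention fixes Revenue = 7, Supply = 7, removing each variable's own equation.
Cost = Supply^2 + Demand  [with Supply=7, Demand=-2]  = 47
Surplus = -2·Demand + Revenue - Cost  [with Demand=-2, Revenue=7, Cost=47]  = -36

-36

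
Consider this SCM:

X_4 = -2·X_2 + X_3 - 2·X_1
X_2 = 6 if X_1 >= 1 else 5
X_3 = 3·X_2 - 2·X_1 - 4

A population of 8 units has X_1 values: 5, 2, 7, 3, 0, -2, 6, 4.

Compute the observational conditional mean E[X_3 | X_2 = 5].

13

Observing X_2=5 restricts to units where X_2's equation naturally yields 5: X_1 ∈ {0, -2}. In that subpopulation X_3 = 11, 15, mean 13.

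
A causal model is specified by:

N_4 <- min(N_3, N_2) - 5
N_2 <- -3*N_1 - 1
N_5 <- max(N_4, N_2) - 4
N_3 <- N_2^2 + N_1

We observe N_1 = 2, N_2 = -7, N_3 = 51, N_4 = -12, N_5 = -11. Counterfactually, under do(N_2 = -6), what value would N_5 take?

-10

do(N_2=-6) replaces the equation N_2 <- -3*N_1 - 1 with the constant N_2 = -6.
N_3 = N_2^2 + N_1  [with N_2=-6, N_1=2]  = 38
N_4 = min(N_3, N_2) - 5  [with N_3=38, N_2=-6]  = -11
N_5 = max(N_4, N_2) - 4  [with N_4=-11, N_2=-6]  = -10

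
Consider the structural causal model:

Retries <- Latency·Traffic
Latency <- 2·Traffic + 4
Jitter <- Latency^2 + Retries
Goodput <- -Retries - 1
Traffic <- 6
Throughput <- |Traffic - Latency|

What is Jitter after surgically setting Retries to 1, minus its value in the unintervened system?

-95

The intervention breaks the incoming arrows to Retries: Retries <- Latency·Traffic no longer applies, and Retries = 1.
Latency = 2·Traffic + 4  [with Traffic=6]  = 16
Jitter = Latency^2 + Retries  [with Latency=16, Retries=1]  = 257
Without intervention: Latency = 2·Traffic + 4  [with Traffic=6]  = 16; Retries = Latency·Traffic  [with Latency=16, Traffic=6]  = 96; Jitter = Latency^2 + Retries  [with Latency=16, Retries=96]  = 352.
Change = 257 − 352 = -95.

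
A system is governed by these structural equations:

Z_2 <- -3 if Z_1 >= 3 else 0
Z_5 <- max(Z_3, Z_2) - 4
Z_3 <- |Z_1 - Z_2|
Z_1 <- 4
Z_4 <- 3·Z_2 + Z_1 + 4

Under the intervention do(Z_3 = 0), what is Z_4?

The intervention breaks the incoming arrows to Z_3: Z_3 <- |Z_1 - Z_2| no longer applies, and Z_3 = 0.
Z_4 is not downstream of the intervention, so its value is determined by the original equations.
Z_2 = -3 if Z_1 >= 3 else 0  [with Z_1=4]  = -3
Z_4 = 3·Z_2 + Z_1 + 4  [with Z_2=-3, Z_1=4]  = -1

-1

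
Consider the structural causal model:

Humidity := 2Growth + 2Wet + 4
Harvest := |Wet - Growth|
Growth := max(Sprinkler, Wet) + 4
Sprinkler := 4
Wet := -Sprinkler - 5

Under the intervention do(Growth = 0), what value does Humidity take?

The intervention breaks the incoming arrows to Growth: Growth := max(Sprinkler, Wet) + 4 no longer applies, and Growth = 0.
Wet = -Sprinkler - 5  [with Sprinkler=4]  = -9
Humidity = 2Growth + 2Wet + 4  [with Growth=0, Wet=-9]  = -14

-14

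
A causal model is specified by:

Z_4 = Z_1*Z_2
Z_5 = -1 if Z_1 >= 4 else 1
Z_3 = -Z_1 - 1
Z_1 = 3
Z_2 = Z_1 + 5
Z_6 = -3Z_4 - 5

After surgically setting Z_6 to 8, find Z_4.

24

do(Z_6=8) replaces the equation Z_6 = -3Z_4 - 5 with the constant Z_6 = 8.
No directed path runs from Z_6 to Z_4, so Z_4 keeps its natural value.
Z_2 = Z_1 + 5  [with Z_1=3]  = 8
Z_4 = Z_1*Z_2  [with Z_1=3, Z_2=8]  = 24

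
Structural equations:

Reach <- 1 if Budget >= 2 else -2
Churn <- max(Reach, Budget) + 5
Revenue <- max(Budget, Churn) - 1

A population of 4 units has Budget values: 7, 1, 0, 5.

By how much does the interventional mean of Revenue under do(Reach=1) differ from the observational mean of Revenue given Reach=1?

-2.5

Under do(Reach=1), Reach's equation is replaced by Reach=1 for every unit. Per-unit Revenue: 11, 5, 5, 9. Mean = 7.5.
E[Revenue|Reach=1] averages over only the 2 units with Reach=1 (Budget = 7, 5): Revenue = 11, 9, mean 10.
Difference = 7.5 − 10 = -2.5.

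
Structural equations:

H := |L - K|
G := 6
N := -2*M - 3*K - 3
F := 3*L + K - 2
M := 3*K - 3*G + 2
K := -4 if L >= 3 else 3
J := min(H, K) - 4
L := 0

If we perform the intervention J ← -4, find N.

2

The intervention breaks the incoming arrows to J: J := min(H, K) - 4 no longer applies, and J = -4.
N is not downstream of the intervention, so its value is determined by the original equations.
K = -4 if L >= 3 else 3  [with L=0]  = 3
M = 3*K - 3*G + 2  [with K=3, G=6]  = -7
N = -2*M - 3*K - 3  [with M=-7, K=3]  = 2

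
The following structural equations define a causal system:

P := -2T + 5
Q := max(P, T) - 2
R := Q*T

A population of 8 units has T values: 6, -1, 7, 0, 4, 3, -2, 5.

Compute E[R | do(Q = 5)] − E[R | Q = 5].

The intervention sets Q=5 in all 8 units regardless of T. Recomputing R per unit gives 30, -5, 35, 0, 20, 15, -10, 25; average 13.75.
Observing Q=5 restricts to units where Q's equation naturally yields 5: T ∈ {-1, 7}. In that subpopulation R = -5, 35, mean 15.
Difference = 13.75 − 15 = -1.25.

-1.25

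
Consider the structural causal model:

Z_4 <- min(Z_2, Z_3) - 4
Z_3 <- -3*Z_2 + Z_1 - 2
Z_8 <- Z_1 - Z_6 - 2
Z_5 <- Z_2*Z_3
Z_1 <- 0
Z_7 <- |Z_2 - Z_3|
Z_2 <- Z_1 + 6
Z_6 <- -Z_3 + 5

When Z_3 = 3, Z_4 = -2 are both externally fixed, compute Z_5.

18

Setting Z_3 = 3, Z_4 = -2 by intervention discards those variables' equations.
Z_2 = Z_1 + 6  [with Z_1=0]  = 6
Z_5 = Z_2*Z_3  [with Z_2=6, Z_3=3]  = 18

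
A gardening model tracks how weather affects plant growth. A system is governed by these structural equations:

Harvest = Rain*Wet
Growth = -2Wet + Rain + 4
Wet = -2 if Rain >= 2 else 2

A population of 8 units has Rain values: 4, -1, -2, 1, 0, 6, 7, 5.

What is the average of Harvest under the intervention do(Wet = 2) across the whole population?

Under do(Wet=2), Wet's equation is replaced by Wet=2 for every unit. Per-unit Harvest: 8, -2, -4, 2, 0, 12, 14, 10. Mean = 5.

5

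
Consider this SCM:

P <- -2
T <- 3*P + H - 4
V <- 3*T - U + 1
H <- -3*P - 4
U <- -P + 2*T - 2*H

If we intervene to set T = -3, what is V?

0

do(T=-3) replaces the equation T <- 3*P + H - 4 with the constant T = -3.
H = -3*P - 4  [with P=-2]  = 2
U = -P + 2*T - 2*H  [with P=-2, T=-3, H=2]  = -8
V = 3*T - U + 1  [with T=-3, U=-8]  = 0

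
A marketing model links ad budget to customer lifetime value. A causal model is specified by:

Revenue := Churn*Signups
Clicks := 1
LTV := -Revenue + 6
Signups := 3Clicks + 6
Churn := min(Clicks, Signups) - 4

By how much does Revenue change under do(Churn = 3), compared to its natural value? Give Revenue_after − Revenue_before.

54

The intervention breaks the incoming arrows to Churn: Churn := min(Clicks, Signups) - 4 no longer applies, and Churn = 3.
Signups = 3Clicks + 6  [with Clicks=1]  = 9
Revenue = Churn*Signups  [with Churn=3, Signups=9]  = 27
Without intervention: Signups = 3Clicks + 6  [with Clicks=1]  = 9; Churn = min(Clicks, Signups) - 4  [with Clicks=1, Signups=9]  = -3; Revenue = Churn*Signups  [with Churn=-3, Signups=9]  = -27.
Change = 27 − (-27) = 54.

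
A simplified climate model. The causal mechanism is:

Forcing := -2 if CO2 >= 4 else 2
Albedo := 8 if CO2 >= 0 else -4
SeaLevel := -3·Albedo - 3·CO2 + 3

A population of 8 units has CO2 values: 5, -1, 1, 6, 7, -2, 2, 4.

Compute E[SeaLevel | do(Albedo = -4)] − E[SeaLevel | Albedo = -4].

The intervention sets Albedo=-4 in all 8 units regardless of CO2. Recomputing SeaLevel per unit gives 0, 18, 12, -3, -6, 21, 9, 3; average 6.75.
Conditioning on Albedo=-4 selects the 2 unit(s) with CO2 ∈ {-1, -2}. Their SeaLevel values: 18, 21. Mean = 19.5.
Difference = 6.75 − 19.5 = -12.75.

-12.75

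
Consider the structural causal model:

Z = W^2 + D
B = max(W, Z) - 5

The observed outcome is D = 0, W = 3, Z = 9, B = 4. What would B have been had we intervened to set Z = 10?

The intervention breaks the incoming arrows to Z: Z = W^2 + D no longer applies, and Z = 10.
B = max(W, Z) - 5  [with W=3, Z=10]  = 5

5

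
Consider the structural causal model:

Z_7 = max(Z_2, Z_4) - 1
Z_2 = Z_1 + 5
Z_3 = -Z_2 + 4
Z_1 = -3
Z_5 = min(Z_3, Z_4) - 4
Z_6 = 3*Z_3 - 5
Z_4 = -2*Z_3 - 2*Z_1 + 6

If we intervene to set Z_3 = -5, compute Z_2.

2

Under do(Z_3=-5), the mechanism Z_3 = -Z_2 + 4 is discarded; Z_3 is fixed at -5.
Since Z_2 is not a descendant of the intervened variable, it is unaffected.
Z_2 = Z_1 + 5  [with Z_1=-3]  = 2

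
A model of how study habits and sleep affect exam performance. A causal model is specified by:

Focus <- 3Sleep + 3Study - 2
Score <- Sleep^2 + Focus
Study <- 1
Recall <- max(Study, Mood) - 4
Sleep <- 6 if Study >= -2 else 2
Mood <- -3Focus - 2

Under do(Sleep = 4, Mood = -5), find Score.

The joint intervention fixes Sleep = 4, Mood = -5, removing each variable's own equation.
Focus = 3Sleep + 3Study - 2  [with Sleep=4, Study=1]  = 13
Score = Sleep^2 + Focus  [with Sleep=4, Focus=13]  = 29

29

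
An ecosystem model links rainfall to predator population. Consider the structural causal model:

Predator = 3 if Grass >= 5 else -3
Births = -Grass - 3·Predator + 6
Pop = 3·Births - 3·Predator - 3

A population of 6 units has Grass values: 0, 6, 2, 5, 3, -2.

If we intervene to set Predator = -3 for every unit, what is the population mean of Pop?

do(Predator=-3) breaks Predator's dependence on Grass. With Predator=-3 fixed, Pop across the units is 51, 33, 45, 36, 42, 57, mean 44.

44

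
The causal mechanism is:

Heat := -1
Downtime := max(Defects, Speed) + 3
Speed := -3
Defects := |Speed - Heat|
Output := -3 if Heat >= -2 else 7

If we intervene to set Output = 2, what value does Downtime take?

Intervening sets Output = 2 and removes its equation (Output := -3 if Heat >= -2 else 7).
No directed path runs from Output to Downtime, so Downtime keeps its natural value.
Defects = |Speed - Heat|  [with Speed=-3, Heat=-1]  = 2
Downtime = max(Defects, Speed) + 3  [with Defects=2, Speed=-3]  = 5

5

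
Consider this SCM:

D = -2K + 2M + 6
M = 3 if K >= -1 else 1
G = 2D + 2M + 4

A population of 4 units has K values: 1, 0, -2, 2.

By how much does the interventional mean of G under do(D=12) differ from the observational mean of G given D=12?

Under do(D=12), D's equation is replaced by D=12 for every unit. Per-unit G: 34, 34, 30, 34. Mean = 33.
Observing D=12 restricts to units where D's equation naturally yields 12: K ∈ {0, -2}. In that subpopulation G = 34, 30, mean 32.
Difference = 33 − 32 = 1.

1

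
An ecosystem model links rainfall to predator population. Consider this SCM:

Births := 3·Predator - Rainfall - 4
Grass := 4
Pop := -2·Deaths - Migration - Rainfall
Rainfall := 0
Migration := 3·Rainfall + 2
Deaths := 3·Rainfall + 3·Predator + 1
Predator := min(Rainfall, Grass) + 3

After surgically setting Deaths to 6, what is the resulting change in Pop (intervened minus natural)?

8

Under do(Deaths=6), the mechanism Deaths := 3·Rainfall + 3·Predator + 1 is discarded; Deaths is fixed at 6.
Migration = 3·Rainfall + 2  [with Rainfall=0]  = 2
Pop = -2·Deaths - Migration - Rainfall  [with Deaths=6, Migration=2, Rainfall=0]  = -14
Without intervention: Predator = min(Rainfall, Grass) + 3  [with Rainfall=0, Grass=4]  = 3; Deaths = 3·Rainfall + 3·Predator + 1  [with Rainfall=0, Predator=3]  = 10; Migration = 3·Rainfall + 2  [with Rainfall=0]  = 2; Pop = -2·Deaths - Migration - Rainfall  [with Deaths=10, Migration=2, Rainfall=0]  = -22.
Change = -14 − (-22) = 8.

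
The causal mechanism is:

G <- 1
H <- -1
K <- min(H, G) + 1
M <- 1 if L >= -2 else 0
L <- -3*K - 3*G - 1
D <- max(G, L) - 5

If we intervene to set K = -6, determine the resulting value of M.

1

do(K=-6) replaces the equation K <- min(H, G) + 1 with the constant K = -6.
L = -3*K - 3*G - 1  [with K=-6, G=1]  = 14
M = 1 if L >= -2 else 0  [with L=14]  = 1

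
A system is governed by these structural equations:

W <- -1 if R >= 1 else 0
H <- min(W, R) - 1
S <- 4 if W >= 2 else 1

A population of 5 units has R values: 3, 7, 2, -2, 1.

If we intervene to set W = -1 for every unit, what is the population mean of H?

Every unit gets W=-1 under the intervention. H values become -2, -2, -2, -3, -2; E[H|do(W=-1)] = -2.2.

-2.2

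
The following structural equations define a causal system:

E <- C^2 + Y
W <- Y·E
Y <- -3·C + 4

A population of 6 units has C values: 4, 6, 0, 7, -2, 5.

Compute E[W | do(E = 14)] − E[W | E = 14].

-77

Every unit gets E=14 under the intervention. W values become -112, -196, 56, -238, 140, -154; E[W|do(E=14)] = -84.
E[W|E=14] averages over only the 2 units with E=14 (C = -2, 5): W = 140, -154, mean -7.
Difference = -84 − (-7) = -77.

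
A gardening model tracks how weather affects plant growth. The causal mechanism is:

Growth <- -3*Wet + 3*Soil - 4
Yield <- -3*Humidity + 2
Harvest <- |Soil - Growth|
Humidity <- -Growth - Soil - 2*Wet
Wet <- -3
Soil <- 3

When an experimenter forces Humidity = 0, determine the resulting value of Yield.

2

Intervening sets Humidity = 0 and removes its equation (Humidity <- -Growth - Soil - 2*Wet).
Yield = -3*Humidity + 2  [with Humidity=0]  = 2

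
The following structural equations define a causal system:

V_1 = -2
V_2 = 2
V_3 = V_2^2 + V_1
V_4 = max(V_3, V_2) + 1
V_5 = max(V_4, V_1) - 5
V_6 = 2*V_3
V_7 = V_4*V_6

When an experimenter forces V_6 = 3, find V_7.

9

Intervening sets V_6 = 3 and removes its equation (V_6 = 2*V_3).
V_3 = V_2^2 + V_1  [with V_2=2, V_1=-2]  = 2
V_4 = max(V_3, V_2) + 1  [with V_3=2, V_2=2]  = 3
V_7 = V_4*V_6  [with V_4=3, V_6=3]  = 9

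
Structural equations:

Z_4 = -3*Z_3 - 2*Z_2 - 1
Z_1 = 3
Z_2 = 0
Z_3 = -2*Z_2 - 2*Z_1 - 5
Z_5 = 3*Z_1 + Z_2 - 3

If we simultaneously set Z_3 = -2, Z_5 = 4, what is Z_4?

5

The joint intervention fixes Z_3 = -2, Z_5 = 4, removing each variable's own equation.
Z_4 = -3*Z_3 - 2*Z_2 - 1  [with Z_3=-2, Z_2=0]  = 5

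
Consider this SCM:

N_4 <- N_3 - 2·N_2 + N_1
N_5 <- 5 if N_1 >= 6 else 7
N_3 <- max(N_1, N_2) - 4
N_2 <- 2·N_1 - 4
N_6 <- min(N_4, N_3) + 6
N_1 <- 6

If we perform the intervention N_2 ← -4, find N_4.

Under do(N_2=-4), the mechanism N_2 <- 2·N_1 - 4 is discarded; N_2 is fixed at -4.
N_3 = max(N_1, N_2) - 4  [with N_1=6, N_2=-4]  = 2
N_4 = N_3 - 2·N_2 + N_1  [with N_3=2, N_2=-4, N_1=6]  = 16

16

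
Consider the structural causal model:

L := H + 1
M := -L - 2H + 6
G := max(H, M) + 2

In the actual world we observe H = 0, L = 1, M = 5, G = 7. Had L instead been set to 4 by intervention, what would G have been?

Under do(L=4), the mechanism L := H + 1 is discarded; L is fixed at 4.
M = -L - 2H + 6  [with L=4, H=0]  = 2
G = max(H, M) + 2  [with H=0, M=2]  = 4

4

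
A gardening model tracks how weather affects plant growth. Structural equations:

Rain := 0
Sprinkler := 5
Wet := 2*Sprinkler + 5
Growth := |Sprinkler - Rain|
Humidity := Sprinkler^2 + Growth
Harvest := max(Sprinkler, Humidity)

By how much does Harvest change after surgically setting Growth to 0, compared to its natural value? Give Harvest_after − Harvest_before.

-5

Under do(Growth=0), the mechanism Growth := |Sprinkler - Rain| is discarded; Growth is fixed at 0.
Humidity = Sprinkler^2 + Growth  [with Sprinkler=5, Growth=0]  = 25
Harvest = max(Sprinkler, Humidity)  [with Sprinkler=5, Humidity=25]  = 25
Without intervention: Growth = |Sprinkler - Rain|  [with Sprinkler=5, Rain=0]  = 5; Humidity = Sprinkler^2 + Growth  [with Sprinkler=5, Growth=5]  = 30; Harvest = max(Sprinkler, Humidity)  [with Sprinkler=5, Humidity=30]  = 30.
Change = 25 − 30 = -5.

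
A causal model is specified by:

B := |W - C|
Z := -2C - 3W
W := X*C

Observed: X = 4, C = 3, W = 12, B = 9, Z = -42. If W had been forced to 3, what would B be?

0

The intervention breaks the incoming arrows to W: W := X*C no longer applies, and W = 3.
B = |W - C|  [with W=3, C=3]  = 0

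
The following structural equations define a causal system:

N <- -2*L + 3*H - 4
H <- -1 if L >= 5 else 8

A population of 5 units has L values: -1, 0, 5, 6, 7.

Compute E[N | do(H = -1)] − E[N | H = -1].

5.2

The intervention sets H=-1 in all 5 units regardless of L. Recomputing N per unit gives -5, -7, -17, -19, -21; average -13.8.
E[N|H=-1] averages over only the 3 units with H=-1 (L = 5, 6, 7): N = -17, -19, -21, mean -19.
Difference = -13.8 − (-19) = 5.2.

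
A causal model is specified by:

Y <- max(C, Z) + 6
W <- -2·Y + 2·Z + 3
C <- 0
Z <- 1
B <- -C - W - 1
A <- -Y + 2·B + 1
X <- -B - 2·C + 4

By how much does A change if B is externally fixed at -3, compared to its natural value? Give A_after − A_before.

Under do(B=-3), the mechanism B <- -C - W - 1 is discarded; B is fixed at -3.
Y = max(C, Z) + 6  [with C=0, Z=1]  = 7
A = -Y + 2·B + 1  [with Y=7, B=-3]  = -12
Without intervention: Y = max(C, Z) + 6  [with C=0, Z=1]  = 7; W = -2·Y + 2·Z + 3  [with Y=7, Z=1]  = -9; B = -C - W - 1  [with C=0, W=-9]  = 8; A = -Y + 2·B + 1  [with Y=7, B=8]  = 10.
Change = -12 − 10 = -22.

-22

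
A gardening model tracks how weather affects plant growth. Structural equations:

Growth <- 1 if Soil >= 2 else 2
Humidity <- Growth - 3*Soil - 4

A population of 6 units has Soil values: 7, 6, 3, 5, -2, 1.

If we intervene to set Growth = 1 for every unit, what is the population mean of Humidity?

-13

Every unit gets Growth=1 under the intervention. Humidity values become -24, -21, -12, -18, 3, -6; E[Humidity|do(Growth=1)] = -13.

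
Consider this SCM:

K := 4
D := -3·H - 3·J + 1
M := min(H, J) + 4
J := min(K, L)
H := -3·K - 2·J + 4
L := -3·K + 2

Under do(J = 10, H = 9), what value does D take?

-56

Setting J = 10, H = 9 by intervention discards those variables' equations.
D = -3·H - 3·J + 1  [with H=9, J=10]  = -56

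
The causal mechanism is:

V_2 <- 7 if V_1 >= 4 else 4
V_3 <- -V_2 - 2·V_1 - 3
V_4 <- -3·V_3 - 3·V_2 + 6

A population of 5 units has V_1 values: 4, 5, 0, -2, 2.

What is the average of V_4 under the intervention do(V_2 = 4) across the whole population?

25.8

Every unit gets V_2=4 under the intervention. V_4 values become 39, 45, 15, 3, 27; E[V_4|do(V_2=4)] = 25.8.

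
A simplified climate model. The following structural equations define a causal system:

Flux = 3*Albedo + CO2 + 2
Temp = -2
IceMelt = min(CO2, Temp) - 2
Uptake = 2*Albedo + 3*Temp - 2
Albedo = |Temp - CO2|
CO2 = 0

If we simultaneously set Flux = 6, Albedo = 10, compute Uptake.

Setting Flux = 6, Albedo = 10 by intervention discards those variables' equations.
Uptake = 2*Albedo + 3*Temp - 2  [with Albedo=10, Temp=-2]  = 12

12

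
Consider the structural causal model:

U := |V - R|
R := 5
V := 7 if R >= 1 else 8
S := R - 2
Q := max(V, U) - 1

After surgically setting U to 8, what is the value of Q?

do(U=8) replaces the equation U := |V - R| with the constant U = 8.
V = 7 if R >= 1 else 8  [with R=5]  = 7
Q = max(V, U) - 1  [with V=7, U=8]  = 7

7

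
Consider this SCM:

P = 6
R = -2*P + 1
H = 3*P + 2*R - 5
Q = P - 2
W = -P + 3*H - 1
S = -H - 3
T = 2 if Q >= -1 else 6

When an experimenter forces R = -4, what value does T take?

2

Under do(R=-4), the mechanism R = -2*P + 1 is discarded; R is fixed at -4.
No directed path runs from R to T, so T keeps its natural value.
Q = P - 2  [with P=6]  = 4
T = 2 if Q >= -1 else 6  [with Q=4]  = 2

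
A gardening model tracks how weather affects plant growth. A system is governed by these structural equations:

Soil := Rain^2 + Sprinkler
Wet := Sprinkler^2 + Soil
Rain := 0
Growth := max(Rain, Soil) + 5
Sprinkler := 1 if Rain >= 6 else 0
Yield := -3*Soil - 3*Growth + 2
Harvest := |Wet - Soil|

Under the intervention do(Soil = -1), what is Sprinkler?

0

Under do(Soil=-1), the mechanism Soil := Rain^2 + Sprinkler is discarded; Soil is fixed at -1.
Since Sprinkler is not a descendant of the intervened variable, it is unaffected.
Sprinkler = 1 if Rain >= 6 else 0  [with Rain=0]  = 0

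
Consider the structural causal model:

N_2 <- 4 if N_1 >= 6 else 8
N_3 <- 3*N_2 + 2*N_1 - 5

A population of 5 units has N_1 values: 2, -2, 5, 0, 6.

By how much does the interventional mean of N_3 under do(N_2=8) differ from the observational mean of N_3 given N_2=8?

Under do(N_2=8), N_2's equation is replaced by N_2=8 for every unit. Per-unit N_3: 23, 15, 29, 19, 31. Mean = 23.4.
E[N_3|N_2=8] averages over only the 4 units with N_2=8 (N_1 = 2, -2, 5, 0): N_3 = 23, 15, 29, 19, mean 21.5.
Difference = 23.4 − 21.5 = 1.9.

1.9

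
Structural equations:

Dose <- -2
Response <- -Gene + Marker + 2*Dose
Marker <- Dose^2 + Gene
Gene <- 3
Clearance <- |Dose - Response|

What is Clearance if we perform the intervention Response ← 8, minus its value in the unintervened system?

8

Intervening sets Response = 8 and removes its equation (Response <- -Gene + Marker + 2*Dose).
Clearance = |Dose - Response|  [with Dose=-2, Response=8]  = 10
Without intervention: Marker = Dose^2 + Gene  [with Dose=-2, Gene=3]  = 7; Response = -Gene + Marker + 2*Dose  [with Gene=3, Marker=7, Dose=-2]  = 0; Clearance = |Dose - Response|  [with Dose=-2, Response=0]  = 2.
Change = 10 − 2 = 8.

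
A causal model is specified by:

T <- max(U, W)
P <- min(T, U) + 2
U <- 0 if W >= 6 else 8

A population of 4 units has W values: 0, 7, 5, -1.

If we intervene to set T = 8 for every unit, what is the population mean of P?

8

The intervention sets T=8 in all 4 units regardless of W. Recomputing P per unit gives 10, 2, 10, 10; average 8.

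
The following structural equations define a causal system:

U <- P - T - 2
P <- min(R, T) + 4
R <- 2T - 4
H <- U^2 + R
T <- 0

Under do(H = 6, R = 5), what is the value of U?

Setting H = 6, R = 5 by intervention discards those variables' equations.
P = min(R, T) + 4  [with R=5, T=0]  = 4
U = P - T - 2  [with P=4, T=0]  = 2

2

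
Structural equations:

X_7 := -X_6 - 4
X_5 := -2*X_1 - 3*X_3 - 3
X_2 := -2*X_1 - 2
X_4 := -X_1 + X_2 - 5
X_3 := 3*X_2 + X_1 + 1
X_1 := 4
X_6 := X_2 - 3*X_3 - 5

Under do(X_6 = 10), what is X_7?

Intervening sets X_6 = 10 and removes its equation (X_6 := X_2 - 3*X_3 - 5).
X_7 = -X_6 - 4  [with X_6=10]  = -14

-14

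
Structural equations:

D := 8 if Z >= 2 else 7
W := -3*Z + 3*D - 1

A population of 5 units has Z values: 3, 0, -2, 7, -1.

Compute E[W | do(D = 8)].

do(D=8) breaks D's dependence on Z. With D=8 fixed, W across the units is 14, 23, 29, 2, 26, mean 18.8.

18.8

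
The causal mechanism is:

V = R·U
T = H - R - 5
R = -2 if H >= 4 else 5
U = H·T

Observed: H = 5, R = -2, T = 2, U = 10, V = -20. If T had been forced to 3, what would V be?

-30

do(T=3) replaces the equation T = H - R - 5 with the constant T = 3.
R = -2 if H >= 4 else 5  [with H=5]  = -2
U = H·T  [with H=5, T=3]  = 15
V = R·U  [with R=-2, U=15]  = -30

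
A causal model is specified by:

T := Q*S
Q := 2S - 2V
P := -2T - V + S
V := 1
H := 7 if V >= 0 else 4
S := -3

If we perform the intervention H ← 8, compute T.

do(H=8) replaces the equation H := 7 if V >= 0 else 4 with the constant H = 8.
No directed path runs from H to T, so T keeps its natural value.
Q = 2S - 2V  [with S=-3, V=1]  = -8
T = Q*S  [with Q=-8, S=-3]  = 24

24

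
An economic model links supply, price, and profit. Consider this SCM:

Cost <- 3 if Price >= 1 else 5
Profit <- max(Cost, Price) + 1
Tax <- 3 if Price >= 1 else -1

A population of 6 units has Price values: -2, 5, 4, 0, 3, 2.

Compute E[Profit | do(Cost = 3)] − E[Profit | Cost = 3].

do(Cost=3) breaks Cost's dependence on Price. With Cost=3 fixed, Profit across the units is 4, 6, 5, 4, 4, 4, mean 4.5.
Observing Cost=3 restricts to units where Cost's equation naturally yields 3: Price ∈ {5, 4, 3, 2}. In that subpopulation Profit = 6, 5, 4, 4, mean 4.75.
Difference = 4.5 − 4.75 = -0.25.

-0.25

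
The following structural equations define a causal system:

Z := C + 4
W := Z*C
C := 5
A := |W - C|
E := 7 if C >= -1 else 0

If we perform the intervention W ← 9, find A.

The intervention breaks the incoming arrows to W: W := Z*C no longer applies, and W = 9.
A = |W - C|  [with W=9, C=5]  = 4

4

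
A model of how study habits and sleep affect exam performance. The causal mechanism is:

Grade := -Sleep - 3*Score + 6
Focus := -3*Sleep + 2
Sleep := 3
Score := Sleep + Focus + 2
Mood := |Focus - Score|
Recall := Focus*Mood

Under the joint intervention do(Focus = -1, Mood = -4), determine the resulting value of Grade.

The joint intervention fixes Focus = -1, Mood = -4, removing each variable's own equation.
Score = Sleep + Focus + 2  [with Sleep=3, Focus=-1]  = 4
Grade = -Sleep - 3*Score + 6  [with Sleep=3, Score=4]  = -9

-9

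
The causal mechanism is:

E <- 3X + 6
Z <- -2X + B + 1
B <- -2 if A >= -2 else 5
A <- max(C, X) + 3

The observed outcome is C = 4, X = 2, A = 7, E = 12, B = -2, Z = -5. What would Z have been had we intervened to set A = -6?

2

The intervention breaks the incoming arrows to A: A <- max(C, X) + 3 no longer applies, and A = -6.
B = -2 if A >= -2 else 5  [with A=-6]  = 5
Z = -2X + B + 1  [with X=2, B=5]  = 2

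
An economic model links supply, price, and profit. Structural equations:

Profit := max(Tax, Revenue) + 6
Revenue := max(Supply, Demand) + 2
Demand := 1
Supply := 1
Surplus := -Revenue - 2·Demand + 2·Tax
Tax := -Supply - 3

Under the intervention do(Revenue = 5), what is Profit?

do(Revenue=5) replaces the equation Revenue := max(Supply, Demand) + 2 with the constant Revenue = 5.
Tax = -Supply - 3  [with Supply=1]  = -4
Profit = max(Tax, Revenue) + 6  [with Tax=-4, Revenue=5]  = 11

11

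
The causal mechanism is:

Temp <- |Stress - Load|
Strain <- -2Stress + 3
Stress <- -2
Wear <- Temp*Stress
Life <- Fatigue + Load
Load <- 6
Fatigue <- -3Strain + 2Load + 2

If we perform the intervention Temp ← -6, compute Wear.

Intervening sets Temp = -6 and removes its equation (Temp <- |Stress - Load|).
Wear = Temp*Stress  [with Temp=-6, Stress=-2]  = 12

12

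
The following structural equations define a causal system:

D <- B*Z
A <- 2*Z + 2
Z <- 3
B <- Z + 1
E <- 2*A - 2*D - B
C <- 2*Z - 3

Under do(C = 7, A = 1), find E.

-26

Setting C = 7, A = 1 by intervention discards those variables' equations.
B = Z + 1  [with Z=3]  = 4
D = B*Z  [with B=4, Z=3]  = 12
E = 2*A - 2*D - B  [with A=1, D=12, B=4]  = -26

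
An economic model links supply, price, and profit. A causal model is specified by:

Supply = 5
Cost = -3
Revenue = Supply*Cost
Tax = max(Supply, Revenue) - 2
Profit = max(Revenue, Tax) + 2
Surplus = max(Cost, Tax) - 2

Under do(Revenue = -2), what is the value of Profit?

do(Revenue=-2) replaces the equation Revenue = Supply*Cost with the constant Revenue = -2.
Tax = max(Supply, Revenue) - 2  [with Supply=5, Revenue=-2]  = 3
Profit = max(Revenue, Tax) + 2  [with Revenue=-2, Tax=3]  = 5

5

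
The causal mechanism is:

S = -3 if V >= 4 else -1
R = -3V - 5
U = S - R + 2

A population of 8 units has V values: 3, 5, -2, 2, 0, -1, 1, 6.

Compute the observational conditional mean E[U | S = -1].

7.5

Conditioning on S=-1 selects the 6 unit(s) with V ∈ {3, -2, 2, 0, -1, 1}. Their U values: 15, 0, 12, 6, 3, 9. Mean = 7.5.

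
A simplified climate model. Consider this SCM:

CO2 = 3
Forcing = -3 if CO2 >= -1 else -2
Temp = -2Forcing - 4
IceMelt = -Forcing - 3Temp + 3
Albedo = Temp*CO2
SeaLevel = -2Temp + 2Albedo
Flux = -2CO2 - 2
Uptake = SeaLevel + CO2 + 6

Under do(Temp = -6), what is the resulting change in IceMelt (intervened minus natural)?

The intervention breaks the incoming arrows to Temp: Temp = -2Forcing - 4 no longer applies, and Temp = -6.
Forcing = -3 if CO2 >= -1 else -2  [with CO2=3]  = -3
IceMelt = -Forcing - 3Temp + 3  [with Forcing=-3, Temp=-6]  = 24
Without intervention: Forcing = -3 if CO2 >= -1 else -2  [with CO2=3]  = -3; Temp = -2Forcing - 4  [with Forcing=-3]  = 2; IceMelt = -Forcing - 3Temp + 3  [with Forcing=-3, Temp=2]  = 0.
Change = 24 − 0 = 24.

24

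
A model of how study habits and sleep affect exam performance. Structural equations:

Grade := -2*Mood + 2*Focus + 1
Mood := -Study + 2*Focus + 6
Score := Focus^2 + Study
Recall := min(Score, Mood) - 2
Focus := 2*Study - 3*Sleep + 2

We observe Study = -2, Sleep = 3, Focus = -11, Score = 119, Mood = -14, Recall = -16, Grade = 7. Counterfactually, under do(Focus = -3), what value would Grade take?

The intervention breaks the incoming arrows to Focus: Focus := 2*Study - 3*Sleep + 2 no longer applies, and Focus = -3.
Mood = -Study + 2*Focus + 6  [with Study=-2, Focus=-3]  = 2
Grade = -2*Mood + 2*Focus + 1  [with Mood=2, Focus=-3]  = -9

-9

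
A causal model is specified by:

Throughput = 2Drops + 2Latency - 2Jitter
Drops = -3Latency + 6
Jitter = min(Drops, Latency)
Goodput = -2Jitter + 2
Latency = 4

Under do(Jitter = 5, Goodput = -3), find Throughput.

The joint intervention fixes Jitter = 5, Goodput = -3, removing each variable's own equation.
Drops = -3Latency + 6  [with Latency=4]  = -6
Throughput = 2Drops + 2Latency - 2Jitter  [with Drops=-6, Latency=4, Jitter=5]  = -14

-14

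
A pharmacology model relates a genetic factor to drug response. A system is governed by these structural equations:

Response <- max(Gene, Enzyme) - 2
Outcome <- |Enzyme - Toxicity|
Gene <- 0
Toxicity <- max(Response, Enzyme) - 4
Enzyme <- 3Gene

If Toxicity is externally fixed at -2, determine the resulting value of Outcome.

2

Intervening sets Toxicity = -2 and removes its equation (Toxicity <- max(Response, Enzyme) - 4).
Enzyme = 3Gene  [with Gene=0]  = 0
Outcome = |Enzyme - Toxicity|  [with Enzyme=0, Toxicity=-2]  = 2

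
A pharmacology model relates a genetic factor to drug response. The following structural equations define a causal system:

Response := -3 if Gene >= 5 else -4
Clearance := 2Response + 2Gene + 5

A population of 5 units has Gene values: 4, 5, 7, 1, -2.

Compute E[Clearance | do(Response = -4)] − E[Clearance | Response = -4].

4

do(Response=-4) breaks Response's dependence on Gene. With Response=-4 fixed, Clearance across the units is 5, 7, 11, -1, -7, mean 3.
E[Clearance|Response=-4] averages over only the 3 units with Response=-4 (Gene = 4, 1, -2): Clearance = 5, -1, -7, mean -1.
Difference = 3 − (-1) = 4.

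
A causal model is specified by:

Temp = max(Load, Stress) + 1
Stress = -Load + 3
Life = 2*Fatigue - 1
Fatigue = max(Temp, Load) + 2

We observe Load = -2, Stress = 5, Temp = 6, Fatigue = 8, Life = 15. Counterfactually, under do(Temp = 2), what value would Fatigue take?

The intervention breaks the incoming arrows to Temp: Temp = max(Load, Stress) + 1 no longer applies, and Temp = 2.
Fatigue = max(Temp, Load) + 2  [with Temp=2, Load=-2]  = 4

4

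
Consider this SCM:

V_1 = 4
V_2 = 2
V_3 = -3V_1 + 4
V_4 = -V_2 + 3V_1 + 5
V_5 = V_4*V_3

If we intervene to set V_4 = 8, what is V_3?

Under do(V_4=8), the mechanism V_4 = -V_2 + 3V_1 + 5 is discarded; V_4 is fixed at 8.
Since V_3 is not a descendant of the intervened variable, it is unaffected.
V_3 = -3V_1 + 4  [with V_1=4]  = -8

-8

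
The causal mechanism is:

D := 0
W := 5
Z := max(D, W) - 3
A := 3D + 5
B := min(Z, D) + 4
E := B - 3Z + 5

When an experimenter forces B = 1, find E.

0

The intervention breaks the incoming arrows to B: B := min(Z, D) + 4 no longer applies, and B = 1.
Z = max(D, W) - 3  [with D=0, W=5]  = 2
E = B - 3Z + 5  [with B=1, Z=2]  = 0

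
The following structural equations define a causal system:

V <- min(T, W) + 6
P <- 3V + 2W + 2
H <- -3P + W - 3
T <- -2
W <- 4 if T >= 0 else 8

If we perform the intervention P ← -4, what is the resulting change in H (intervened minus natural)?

Intervening sets P = -4 and removes its equation (P <- 3V + 2W + 2).
W = 4 if T >= 0 else 8  [with T=-2]  = 8
H = -3P + W - 3  [with P=-4, W=8]  = 17
Without intervention: W = 4 if T >= 0 else 8  [with T=-2]  = 8; V = min(T, W) + 6  [with T=-2, W=8]  = 4; P = 3V + 2W + 2  [with V=4, W=8]  = 30; H = -3P + W - 3  [with P=30, W=8]  = -85.
Change = 17 − (-85) = 102.

102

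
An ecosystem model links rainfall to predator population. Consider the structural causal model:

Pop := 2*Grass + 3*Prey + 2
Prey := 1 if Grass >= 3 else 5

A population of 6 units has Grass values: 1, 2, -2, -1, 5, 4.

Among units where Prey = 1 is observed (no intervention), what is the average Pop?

14

Conditioning on Prey=1 selects the 2 unit(s) with Grass ∈ {5, 4}. Their Pop values: 15, 13. Mean = 14.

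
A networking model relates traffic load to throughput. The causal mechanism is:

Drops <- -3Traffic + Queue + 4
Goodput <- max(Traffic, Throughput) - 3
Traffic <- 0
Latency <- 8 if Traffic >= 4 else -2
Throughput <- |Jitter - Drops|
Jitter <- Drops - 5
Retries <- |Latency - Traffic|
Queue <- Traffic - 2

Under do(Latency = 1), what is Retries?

do(Latency=1) replaces the equation Latency <- 8 if Traffic >= 4 else -2 with the constant Latency = 1.
Retries = |Latency - Traffic|  [with Latency=1, Traffic=0]  = 1

1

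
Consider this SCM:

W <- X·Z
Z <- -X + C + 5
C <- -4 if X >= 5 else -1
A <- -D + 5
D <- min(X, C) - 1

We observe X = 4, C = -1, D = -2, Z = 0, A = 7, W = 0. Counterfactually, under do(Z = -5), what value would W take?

Under do(Z=-5), the mechanism Z <- -X + C + 5 is discarded; Z is fixed at -5.
W = X·Z  [with X=4, Z=-5]  = -20

-20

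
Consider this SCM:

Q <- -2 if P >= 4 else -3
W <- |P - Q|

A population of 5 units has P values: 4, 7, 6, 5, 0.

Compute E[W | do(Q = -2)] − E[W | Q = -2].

do(Q=-2) breaks Q's dependence on P. With Q=-2 fixed, W across the units is 6, 9, 8, 7, 2, mean 6.4.
E[W|Q=-2] averages over only the 4 units with Q=-2 (P = 4, 7, 6, 5): W = 6, 9, 8, 7, mean 7.5.
Difference = 6.4 − 7.5 = -1.1.

-1.1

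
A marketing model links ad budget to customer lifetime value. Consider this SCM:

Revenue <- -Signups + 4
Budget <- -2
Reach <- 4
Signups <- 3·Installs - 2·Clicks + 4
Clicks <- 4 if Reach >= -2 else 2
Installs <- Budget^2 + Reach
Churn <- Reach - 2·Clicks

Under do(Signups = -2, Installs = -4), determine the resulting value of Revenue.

Setting Signups = -2, Installs = -4 by intervention discards those variables' equations.
Revenue = -Signups + 4  [with Signups=-2]  = 6

6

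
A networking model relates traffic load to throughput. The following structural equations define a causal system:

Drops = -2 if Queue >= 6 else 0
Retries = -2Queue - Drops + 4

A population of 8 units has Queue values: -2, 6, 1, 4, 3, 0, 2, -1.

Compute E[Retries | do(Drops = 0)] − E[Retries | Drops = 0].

-1.25

do(Drops=0) breaks Drops's dependence on Queue. With Drops=0 fixed, Retries across the units is 8, -8, 2, -4, -2, 4, 0, 6, mean 0.75.
E[Retries|Drops=0] averages over only the 7 units with Drops=0 (Queue = -2, 1, 4, 3, 0, 2, -1): Retries = 8, 2, -4, -2, 4, 0, 6, mean 2.
Difference = 0.75 − 2 = -1.25.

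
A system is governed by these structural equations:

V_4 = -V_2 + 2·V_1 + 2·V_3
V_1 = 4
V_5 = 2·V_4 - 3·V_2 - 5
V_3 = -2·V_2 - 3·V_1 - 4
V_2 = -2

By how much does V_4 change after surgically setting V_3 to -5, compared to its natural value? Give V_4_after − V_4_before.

14

The intervention breaks the incoming arrows to V_3: V_3 = -2·V_2 - 3·V_1 - 4 no longer applies, and V_3 = -5.
V_4 = -V_2 + 2·V_1 + 2·V_3  [with V_2=-2, V_1=4, V_3=-5]  = 0
Without intervention: V_3 = -2·V_2 - 3·V_1 - 4  [with V_2=-2, V_1=4]  = -12; V_4 = -V_2 + 2·V_1 + 2·V_3  [with V_2=-2, V_1=4, V_3=-12]  = -14.
Change = 0 − (-14) = 14.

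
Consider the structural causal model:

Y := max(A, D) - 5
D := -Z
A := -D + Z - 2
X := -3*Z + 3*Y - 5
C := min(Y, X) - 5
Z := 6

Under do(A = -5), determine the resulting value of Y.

-10

The intervention breaks the incoming arrows to A: A := -D + Z - 2 no longer applies, and A = -5.
D = -Z  [with Z=6]  = -6
Y = max(A, D) - 5  [with A=-5, D=-6]  = -10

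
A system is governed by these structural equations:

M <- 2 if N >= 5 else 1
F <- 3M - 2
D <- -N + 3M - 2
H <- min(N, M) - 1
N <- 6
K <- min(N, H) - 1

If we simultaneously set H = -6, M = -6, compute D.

-26

Setting H = -6, M = -6 by intervention discards those variables' equations.
D = -N + 3M - 2  [with N=6, M=-6]  = -26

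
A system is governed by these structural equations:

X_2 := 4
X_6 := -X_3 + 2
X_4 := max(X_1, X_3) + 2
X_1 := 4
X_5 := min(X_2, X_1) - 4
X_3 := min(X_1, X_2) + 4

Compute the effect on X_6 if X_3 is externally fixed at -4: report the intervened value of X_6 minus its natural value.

12

The intervention breaks the incoming arrows to X_3: X_3 := min(X_1, X_2) + 4 no longer applies, and X_3 = -4.
X_6 = -X_3 + 2  [with X_3=-4]  = 6
Without intervention: X_3 = min(X_1, X_2) + 4  [with X_1=4, X_2=4]  = 8; X_6 = -X_3 + 2  [with X_3=8]  = -6.
Change = 6 − (-6) = 12.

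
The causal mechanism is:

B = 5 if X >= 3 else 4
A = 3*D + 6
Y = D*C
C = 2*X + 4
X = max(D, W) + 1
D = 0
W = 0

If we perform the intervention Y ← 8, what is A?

6

The intervention breaks the incoming arrows to Y: Y = D*C no longer applies, and Y = 8.
Since A is not a descendant of the intervened variable, it is unaffected.
A = 3*D + 6  [with D=0]  = 6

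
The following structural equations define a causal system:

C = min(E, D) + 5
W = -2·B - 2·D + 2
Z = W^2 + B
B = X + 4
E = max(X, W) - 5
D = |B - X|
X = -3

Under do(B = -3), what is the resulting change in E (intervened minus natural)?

11

do(B=-3) replaces the equation B = X + 4 with the constant B = -3.
D = |B - X|  [with B=-3, X=-3]  = 0
W = -2·B - 2·D + 2  [with B=-3, D=0]  = 8
E = max(X, W) - 5  [with X=-3, W=8]  = 3
Without intervention: B = X + 4  [with X=-3]  = 1; D = |B - X|  [with B=1, X=-3]  = 4; W = -2·B - 2·D + 2  [with B=1, D=4]  = -8; E = max(X, W) - 5  [with X=-3, W=-8]  = -8.
Change = 3 − (-8) = 11.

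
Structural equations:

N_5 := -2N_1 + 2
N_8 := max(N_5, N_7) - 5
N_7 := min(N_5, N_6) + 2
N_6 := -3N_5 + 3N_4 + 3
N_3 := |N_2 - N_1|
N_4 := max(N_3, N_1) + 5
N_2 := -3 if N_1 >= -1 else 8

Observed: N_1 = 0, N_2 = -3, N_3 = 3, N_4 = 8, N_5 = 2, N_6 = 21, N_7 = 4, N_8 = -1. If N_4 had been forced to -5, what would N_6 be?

-18

Under do(N_4=-5), the mechanism N_4 := max(N_3, N_1) + 5 is discarded; N_4 is fixed at -5.
N_5 = -2N_1 + 2  [with N_1=0]  = 2
N_6 = -3N_5 + 3N_4 + 3  [with N_5=2, N_4=-5]  = -18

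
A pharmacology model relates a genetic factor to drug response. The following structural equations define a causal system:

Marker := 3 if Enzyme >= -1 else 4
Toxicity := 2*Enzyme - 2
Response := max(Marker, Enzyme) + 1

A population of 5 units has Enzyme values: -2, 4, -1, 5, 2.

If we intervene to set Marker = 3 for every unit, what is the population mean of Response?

do(Marker=3) breaks Marker's dependence on Enzyme. With Marker=3 fixed, Response across the units is 4, 5, 4, 6, 4, mean 4.6.

4.6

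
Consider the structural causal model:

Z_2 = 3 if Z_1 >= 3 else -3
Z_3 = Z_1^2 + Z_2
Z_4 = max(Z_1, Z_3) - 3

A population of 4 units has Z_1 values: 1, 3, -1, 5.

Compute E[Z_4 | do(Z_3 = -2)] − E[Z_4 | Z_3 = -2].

2

The intervention sets Z_3=-2 in all 4 units regardless of Z_1. Recomputing Z_4 per unit gives -2, 0, -4, 2; average -1.
Observing Z_3=-2 restricts to units where Z_3's equation naturally yields -2: Z_1 ∈ {1, -1}. In that subpopulation Z_4 = -2, -4, mean -3.
Difference = -1 − (-3) = 2.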